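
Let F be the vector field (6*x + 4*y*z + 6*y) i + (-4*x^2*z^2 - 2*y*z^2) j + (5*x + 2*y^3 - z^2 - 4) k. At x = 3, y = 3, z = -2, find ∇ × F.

(∇×F)₁ = ∂F₃/∂y − ∂F₂/∂z = 8*x^2*z + 6*y^2 + 4*y*z
(∇×F)₂ = ∂F₁/∂z − ∂F₃/∂x = 4*y - 5
(∇×F)₃ = ∂F₂/∂x − ∂F₁/∂y = -8*x*z^2 - 4*z - 6
∇×F = (8*x^2*z + 6*y^2 + 4*y*z, 4*y - 5, -8*x*z^2 - 4*z - 6)
At (3, 3, -2): (-114, 7, -94).

(-114, 7, -94)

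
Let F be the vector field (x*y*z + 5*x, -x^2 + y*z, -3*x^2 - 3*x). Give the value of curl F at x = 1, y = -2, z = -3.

(∇×F)₁ = ∂F₃/∂y − ∂F₂/∂z = -y
(∇×F)₂ = ∂F₁/∂z − ∂F₃/∂x = x*y + 6*x + 3
(∇×F)₃ = ∂F₂/∂x − ∂F₁/∂y = -x*z - 2*x
∇×F = (-y, x*y + 6*x + 3, -x*z - 2*x)
At (1, -2, -3): (2, 7, 1).

(2, 7, 1)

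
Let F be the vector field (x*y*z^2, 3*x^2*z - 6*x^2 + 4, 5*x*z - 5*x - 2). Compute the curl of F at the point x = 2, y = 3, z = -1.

(-12, -2, -38)

(∇×F)₁ = ∂F₃/∂y − ∂F₂/∂z = -3*x^2
(∇×F)₂ = ∂F₁/∂z − ∂F₃/∂x = 2*x*y*z - 5*z + 5
(∇×F)₃ = ∂F₂/∂x − ∂F₁/∂y = -x*z^2 + 6*x*z - 12*x
∇×F = (-3*x^2, 2*x*y*z - 5*z + 5, -x*z^2 + 6*x*z - 12*x)
At (2, 3, -1): (-12, -2, -38).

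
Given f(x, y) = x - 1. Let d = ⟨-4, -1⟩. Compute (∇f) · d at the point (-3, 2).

-4

∂f/∂x = 1
∂f/∂y = 0
∇f at (-3, 2) = (1, 0)
∇f · d = (1)(-4) + (0)(-1) = -4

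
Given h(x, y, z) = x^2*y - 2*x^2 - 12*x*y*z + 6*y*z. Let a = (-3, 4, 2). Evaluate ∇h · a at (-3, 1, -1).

∂h/∂x = 2*x*y - 4*x - 12*y*z
∂h/∂y = x^2 - 12*x*z + 6*z
∂h/∂z = -12*x*y + 6*y
∇h at (-3, 1, -1) = (18, -33, 42)
∇h · a = (18)(-3) + (-33)(4) + (42)(2) = -102

-102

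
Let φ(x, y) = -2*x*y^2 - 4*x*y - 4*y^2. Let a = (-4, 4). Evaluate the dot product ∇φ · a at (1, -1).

∂φ/∂x = -2*y^2 - 4*y
∂φ/∂y = -4*x*y - 4*x - 8*y
∇φ at (1, -1) = (2, 8)
∇φ · a = (2)(-4) + (8)(4) = 24

24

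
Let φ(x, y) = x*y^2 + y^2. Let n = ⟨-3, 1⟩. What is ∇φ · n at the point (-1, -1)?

-3

∂φ/∂x = y^2
∂φ/∂y = 2*x*y + 2*y
∇φ at (-1, -1) = (1, 0)
∇φ · n = (1)(-3) + (0)(1) = -3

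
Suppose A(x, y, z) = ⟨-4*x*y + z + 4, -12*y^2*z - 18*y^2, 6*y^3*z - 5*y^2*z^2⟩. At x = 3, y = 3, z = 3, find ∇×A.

(∇×A)₁ = ∂A₃/∂y − ∂A₂/∂z = 18*y^2*z + 12*y^2 - 10*y*z^2
(∇×A)₂ = ∂A₁/∂z − ∂A₃/∂x = 1
(∇×A)₃ = ∂A₂/∂x − ∂A₁/∂y = 4*x
∇×A = (18*y^2*z + 12*y^2 - 10*y*z^2, 1, 4*x)
At (3, 3, 3): (324, 1, 12).

(324, 1, 12)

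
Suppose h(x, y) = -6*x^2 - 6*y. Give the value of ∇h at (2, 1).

∂h/∂x = -12*x
∂h/∂y = -6
∇h = (-12*x, -6)
At (2, 1): (-24, -6).

(-24, -6)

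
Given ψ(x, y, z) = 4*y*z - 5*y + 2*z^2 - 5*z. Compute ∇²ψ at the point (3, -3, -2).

∂²ψ/∂x² = 0
∂²ψ/∂y² = 0
∂²ψ/∂z² = 4
∇²ψ = 4
At (3, -3, -2): 4.

4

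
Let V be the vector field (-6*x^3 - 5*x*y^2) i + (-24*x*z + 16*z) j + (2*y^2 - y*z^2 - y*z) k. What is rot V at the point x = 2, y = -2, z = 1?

(22, 0, -64)

(∇×V)₁ = ∂V₃/∂y − ∂V₂/∂z = 24*x + 4*y - z^2 - z - 16
(∇×V)₂ = ∂V₁/∂z − ∂V₃/∂x = 0
(∇×V)₃ = ∂V₂/∂x − ∂V₁/∂y = 10*x*y - 24*z
∇×V = (24*x + 4*y - z^2 - z - 16, 0, 10*x*y - 24*z)
At (2, -2, 1): (22, 0, -64).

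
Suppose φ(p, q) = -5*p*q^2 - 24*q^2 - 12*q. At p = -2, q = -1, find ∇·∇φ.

∂²φ/∂p² = 0
∂²φ/∂q² = -2*(5*p + 24)
∇²φ = -10*p - 48
At (-2, -1): -28.

-28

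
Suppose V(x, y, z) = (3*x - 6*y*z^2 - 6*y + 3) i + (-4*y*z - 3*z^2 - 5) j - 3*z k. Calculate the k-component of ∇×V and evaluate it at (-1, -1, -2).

30

(∇×V)_3 = ∂V₂/∂x − ∂V₁/∂y
= 0 − (-6*z^2 - 6)
= 6*z^2 + 6
At (-1, -1, -2): 30.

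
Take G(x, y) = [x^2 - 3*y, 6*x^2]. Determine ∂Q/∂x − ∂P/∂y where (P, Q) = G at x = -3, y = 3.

∂G₂/∂x = 12*x
∂G₁/∂y = -3
Scalar curl = 12*x + 3
At (-3, 3): -33.

-33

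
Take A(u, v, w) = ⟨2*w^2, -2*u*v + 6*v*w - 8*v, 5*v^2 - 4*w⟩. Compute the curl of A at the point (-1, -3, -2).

(-12, -8, 6)

(∇×A)₁ = ∂A₃/∂v − ∂A₂/∂w = 4*v
(∇×A)₂ = ∂A₁/∂w − ∂A₃/∂u = 4*w
(∇×A)₃ = ∂A₂/∂u − ∂A₁/∂v = -2*v
∇×A = (4*v, 4*w, -2*v)
At (-1, -3, -2): (-12, -8, 6).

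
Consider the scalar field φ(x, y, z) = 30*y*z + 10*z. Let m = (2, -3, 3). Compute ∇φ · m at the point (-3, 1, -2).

300

∂φ/∂x = 0
∂φ/∂y = 30*z
∂φ/∂z = 30*y + 10
∇φ at (-3, 1, -2) = (0, -60, 40)
∇φ · m = (0)(2) + (-60)(-3) + (40)(3) = 300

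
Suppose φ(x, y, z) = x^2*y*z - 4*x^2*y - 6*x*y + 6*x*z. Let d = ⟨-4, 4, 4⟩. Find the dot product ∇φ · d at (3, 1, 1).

∂φ/∂x = 2*x*y*z - 8*x*y - 6*y + 6*z
∂φ/∂y = x^2*z - 4*x^2 - 6*x
∂φ/∂z = x^2*y + 6*x
∇φ at (3, 1, 1) = (-18, -45, 27)
∇φ · d = (-18)(-4) + (-45)(4) + (27)(4) = 0

0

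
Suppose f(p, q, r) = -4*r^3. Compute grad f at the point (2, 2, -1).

(0, 0, -12)

∂f/∂p = 0
∂f/∂q = 0
∂f/∂r = -12*r^2
∇f = (0, 0, -12*r^2)
At (2, 2, -1): (0, 0, -12).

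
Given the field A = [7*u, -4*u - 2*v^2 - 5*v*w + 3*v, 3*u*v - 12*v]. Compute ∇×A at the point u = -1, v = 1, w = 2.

(-10, -3, -4)

(∇×A)₁ = ∂A₃/∂v − ∂A₂/∂w = 3*u + 5*v - 12
(∇×A)₂ = ∂A₁/∂w − ∂A₃/∂u = -3*v
(∇×A)₃ = ∂A₂/∂u − ∂A₁/∂v = -4
∇×A = (3*u + 5*v - 12, -3*v, -4)
At (-1, 1, 2): (-10, -3, -4).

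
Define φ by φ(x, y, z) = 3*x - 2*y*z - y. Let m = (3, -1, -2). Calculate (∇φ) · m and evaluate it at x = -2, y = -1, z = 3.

12

∂φ/∂x = 3
∂φ/∂y = -2*z - 1
∂φ/∂z = -2*y
∇φ at (-2, -1, 3) = (3, -7, 2)
∇φ · m = (3)(3) + (-7)(-1) + (2)(-2) = 12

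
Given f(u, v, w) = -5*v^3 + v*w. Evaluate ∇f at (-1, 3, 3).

∂f/∂u = 0
∂f/∂v = -15*v^2 + w
∂f/∂w = v
∇f = (0, -15*v^2 + w, v)
At (-1, 3, 3): (0, -132, 3).

(0, -132, 3)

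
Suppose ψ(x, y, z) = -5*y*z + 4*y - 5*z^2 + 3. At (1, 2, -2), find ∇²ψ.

-10

∂²ψ/∂x² = 0
∂²ψ/∂y² = 0
∂²ψ/∂z² = -10
∇²ψ = -10
At (1, 2, -2): -10.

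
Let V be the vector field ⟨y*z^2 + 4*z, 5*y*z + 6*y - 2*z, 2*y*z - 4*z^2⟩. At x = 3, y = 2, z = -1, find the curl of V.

(∇×V)₁ = ∂V₃/∂y − ∂V₂/∂z = -5*y + 2*z + 2
(∇×V)₂ = ∂V₁/∂z − ∂V₃/∂x = 2*y*z + 4
(∇×V)₃ = ∂V₂/∂x − ∂V₁/∂y = -z^2
∇×V = (-5*y + 2*z + 2, 2*y*z + 4, -z^2)
At (3, 2, -1): (-10, 0, -1).

(-10, 0, -1)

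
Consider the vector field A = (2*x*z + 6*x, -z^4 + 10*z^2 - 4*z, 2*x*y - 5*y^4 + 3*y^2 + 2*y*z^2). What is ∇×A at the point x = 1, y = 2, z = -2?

(∇×A)₁ = ∂A₃/∂y − ∂A₂/∂z = 2*x - 20*y^3 + 6*y + 4*z^3 + 2*z^2 - 20*z + 4
(∇×A)₂ = ∂A₁/∂z − ∂A₃/∂x = 2*x - 2*y
(∇×A)₃ = ∂A₂/∂x − ∂A₁/∂y = 0
∇×A = (2*x - 20*y^3 + 6*y + 4*z^3 + 2*z^2 - 20*z + 4, 2*x - 2*y, 0)
At (1, 2, -2): (-126, -2, 0).

(-126, -2, 0)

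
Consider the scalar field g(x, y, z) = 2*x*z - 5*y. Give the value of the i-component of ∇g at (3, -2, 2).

4

(∇g)_1 = ∂g/∂x = 2*z
At (3, -2, 2): 4.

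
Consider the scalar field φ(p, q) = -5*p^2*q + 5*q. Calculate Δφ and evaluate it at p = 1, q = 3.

∂²φ/∂p² = -10*q
∂²φ/∂q² = 0
∇²φ = -10*q
At (1, 3): -30.

-30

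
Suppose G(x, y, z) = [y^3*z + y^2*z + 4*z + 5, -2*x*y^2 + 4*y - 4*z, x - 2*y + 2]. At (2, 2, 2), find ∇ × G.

(2, 15, -40)

(∇×G)₁ = ∂G₃/∂y − ∂G₂/∂z = 2
(∇×G)₂ = ∂G₁/∂z − ∂G₃/∂x = y^3 + y^2 + 3
(∇×G)₃ = ∂G₂/∂x − ∂G₁/∂y = -3*y^2*z - 2*y^2 - 2*y*z
∇×G = (2, y^3 + y^2 + 3, -3*y^2*z - 2*y^2 - 2*y*z)
At (2, 2, 2): (2, 15, -40).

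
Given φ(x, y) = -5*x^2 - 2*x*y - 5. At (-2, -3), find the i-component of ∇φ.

26

(∇φ)_1 = ∂φ/∂x = -10*x - 2*y
At (-2, -3): 26.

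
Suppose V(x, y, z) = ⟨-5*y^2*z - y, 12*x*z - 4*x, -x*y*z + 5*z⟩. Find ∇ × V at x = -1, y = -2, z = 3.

(∇×V)₁ = ∂V₃/∂y − ∂V₂/∂z = -x*z - 12*x
(∇×V)₂ = ∂V₁/∂z − ∂V₃/∂x = -5*y^2 + y*z
(∇×V)₃ = ∂V₂/∂x − ∂V₁/∂y = 10*y*z + 12*z - 3
∇×V = (-x*z - 12*x, -5*y^2 + y*z, 10*y*z + 12*z - 3)
At (-1, -2, 3): (15, -26, -27).

(15, -26, -27)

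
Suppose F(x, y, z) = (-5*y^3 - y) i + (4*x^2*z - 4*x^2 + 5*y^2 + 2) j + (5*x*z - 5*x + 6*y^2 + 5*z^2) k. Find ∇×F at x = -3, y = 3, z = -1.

(∇×F)₁ = ∂F₃/∂y − ∂F₂/∂z = -4*x^2 + 12*y
(∇×F)₂ = ∂F₁/∂z − ∂F₃/∂x = -5*z + 5
(∇×F)₃ = ∂F₂/∂x − ∂F₁/∂y = 8*x*z - 8*x + 15*y^2 + 1
∇×F = (-4*x^2 + 12*y, -5*z + 5, 8*x*z - 8*x + 15*y^2 + 1)
At (-3, 3, -1): (0, 10, 184).

(0, 10, 184)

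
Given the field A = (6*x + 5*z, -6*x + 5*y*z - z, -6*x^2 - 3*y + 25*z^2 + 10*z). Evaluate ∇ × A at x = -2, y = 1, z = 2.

(∇×A)₁ = ∂A₃/∂y − ∂A₂/∂z = -5*y - 2
(∇×A)₂ = ∂A₁/∂z − ∂A₃/∂x = 12*x + 5
(∇×A)₃ = ∂A₂/∂x − ∂A₁/∂y = -6
∇×A = (-5*y - 2, 12*x + 5, -6)
At (-2, 1, 2): (-7, -19, -6).

(-7, -19, -6)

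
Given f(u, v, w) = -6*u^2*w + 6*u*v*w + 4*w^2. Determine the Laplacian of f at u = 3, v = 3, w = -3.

44

∂²f/∂u² = -12*w
∂²f/∂v² = 0
∂²f/∂w² = 8
∇²f = -12*w + 8
At (3, 3, -3): 44.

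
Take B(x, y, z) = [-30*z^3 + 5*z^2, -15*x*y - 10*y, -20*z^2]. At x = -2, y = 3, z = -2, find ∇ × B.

(0, -380, -45)

(∇×B)₁ = ∂B₃/∂y − ∂B₂/∂z = 0
(∇×B)₂ = ∂B₁/∂z − ∂B₃/∂x = -90*z^2 + 10*z
(∇×B)₃ = ∂B₂/∂x − ∂B₁/∂y = -15*y
∇×B = (0, -90*z^2 + 10*z, -15*y)
At (-2, 3, -2): (0, -380, -45).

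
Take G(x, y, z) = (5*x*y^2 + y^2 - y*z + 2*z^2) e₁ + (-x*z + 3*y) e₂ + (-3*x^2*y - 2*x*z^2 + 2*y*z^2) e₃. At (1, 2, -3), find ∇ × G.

(16, 16, -24)

(∇×G)₁ = ∂G₃/∂y − ∂G₂/∂z = -3*x^2 + x + 2*z^2
(∇×G)₂ = ∂G₁/∂z − ∂G₃/∂x = 6*x*y - y + 2*z^2 + 4*z
(∇×G)₃ = ∂G₂/∂x − ∂G₁/∂y = -10*x*y - 2*y
∇×G = (-3*x^2 + x + 2*z^2, 6*x*y - y + 2*z^2 + 4*z, -10*x*y - 2*y)
At (1, 2, -3): (16, 16, -24).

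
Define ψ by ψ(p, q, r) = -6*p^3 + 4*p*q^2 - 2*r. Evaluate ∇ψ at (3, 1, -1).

∂ψ/∂p = -18*p^2 + 4*q^2
∂ψ/∂q = 8*p*q
∂ψ/∂r = -2
∇ψ = (-18*p^2 + 4*q^2, 8*p*q, -2)
At (3, 1, -1): (-158, 24, -2).

(-158, 24, -2)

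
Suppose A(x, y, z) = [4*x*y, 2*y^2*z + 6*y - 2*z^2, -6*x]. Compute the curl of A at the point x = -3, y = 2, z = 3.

(∇×A)₁ = ∂A₃/∂y − ∂A₂/∂z = -2*y^2 + 4*z
(∇×A)₂ = ∂A₁/∂z − ∂A₃/∂x = 6
(∇×A)₃ = ∂A₂/∂x − ∂A₁/∂y = -4*x
∇×A = (-2*y^2 + 4*z, 6, -4*x)
At (-3, 2, 3): (4, 6, 12).

(4, 6, 12)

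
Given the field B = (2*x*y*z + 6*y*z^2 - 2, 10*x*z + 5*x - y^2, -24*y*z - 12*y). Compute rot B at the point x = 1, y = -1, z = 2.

(-70, -26, -3)

(∇×B)₁ = ∂B₃/∂y − ∂B₂/∂z = -10*x - 24*z - 12
(∇×B)₂ = ∂B₁/∂z − ∂B₃/∂x = 2*x*y + 12*y*z
(∇×B)₃ = ∂B₂/∂x − ∂B₁/∂y = -2*x*z - 6*z^2 + 10*z + 5
∇×B = (-10*x - 24*z - 12, 2*x*y + 12*y*z, -2*x*z - 6*z^2 + 10*z + 5)
At (1, -1, 2): (-70, -26, -3).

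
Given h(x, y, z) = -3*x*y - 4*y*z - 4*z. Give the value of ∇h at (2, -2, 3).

∂h/∂x = -3*y
∂h/∂y = -3*x - 4*z
∂h/∂z = -4*y - 4
∇h = (-3*y, -3*x - 4*z, -4*y - 4)
At (2, -2, 3): (6, -18, 4).

(6, -18, 4)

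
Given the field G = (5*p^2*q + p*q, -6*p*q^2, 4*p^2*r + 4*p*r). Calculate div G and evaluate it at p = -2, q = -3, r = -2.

∂G₁/∂p = 10*p*q + q
∂G₂/∂q = -12*p*q
∂G₃/∂r = 4*p^2 + 4*p
∇·G = 4*p^2 - 2*p*q + 4*p + q
At (-2, -3, -2): -7.

-7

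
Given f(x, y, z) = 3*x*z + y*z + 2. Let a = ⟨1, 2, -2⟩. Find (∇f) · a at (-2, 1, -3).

∂f/∂x = 3*z
∂f/∂y = z
∂f/∂z = 3*x + y
∇f at (-2, 1, -3) = (-9, -3, -5)
∇f · a = (-9)(1) + (-3)(2) + (-5)(-2) = -5

-5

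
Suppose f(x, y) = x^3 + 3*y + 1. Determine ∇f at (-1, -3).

∂f/∂x = 3*x^2
∂f/∂y = 3
∇f = (3*x^2, 3)
At (-1, -3): (3, 3).

(3, 3)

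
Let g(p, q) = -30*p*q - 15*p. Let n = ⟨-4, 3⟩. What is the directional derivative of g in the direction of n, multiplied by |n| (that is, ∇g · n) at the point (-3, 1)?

∂g/∂p = -30*q - 15
∂g/∂q = -30*p
∇g at (-3, 1) = (-45, 90)
∇g · n = (-45)(-4) + (90)(3) = 450

450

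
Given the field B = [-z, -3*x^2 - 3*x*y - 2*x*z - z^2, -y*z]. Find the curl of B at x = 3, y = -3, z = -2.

(∇×B)₁ = ∂B₃/∂y − ∂B₂/∂z = 2*x + z
(∇×B)₂ = ∂B₁/∂z − ∂B₃/∂x = -1
(∇×B)₃ = ∂B₂/∂x − ∂B₁/∂y = -6*x - 3*y - 2*z
∇×B = (2*x + z, -1, -6*x - 3*y - 2*z)
At (3, -3, -2): (4, -1, -5).

(4, -1, -5)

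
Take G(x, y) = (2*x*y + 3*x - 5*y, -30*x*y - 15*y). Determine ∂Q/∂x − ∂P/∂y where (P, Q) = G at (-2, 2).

-51

∂G₂/∂x = -30*y
∂G₁/∂y = 2*x - 5
Scalar curl = -2*x - 30*y + 5
At (-2, 2): -51.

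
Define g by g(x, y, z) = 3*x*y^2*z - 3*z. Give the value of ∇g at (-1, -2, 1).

(12, 12, -15)

∂g/∂x = 3*y^2*z
∂g/∂y = 6*x*y*z
∂g/∂z = 3*x*y^2 - 3
∇g = (3*y^2*z, 6*x*y*z, 3*x*y^2 - 3)
At (-1, -2, 1): (12, 12, -15).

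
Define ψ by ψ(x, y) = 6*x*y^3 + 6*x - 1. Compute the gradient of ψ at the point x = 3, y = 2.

(54, 216)

∂ψ/∂x = 6*y^3 + 6
∂ψ/∂y = 18*x*y^2
∇ψ = (6*y^3 + 6, 18*x*y^2)
At (3, 2): (54, 216).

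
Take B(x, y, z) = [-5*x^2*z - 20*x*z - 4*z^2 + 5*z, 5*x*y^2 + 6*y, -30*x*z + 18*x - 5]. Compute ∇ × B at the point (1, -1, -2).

(∇×B)₁ = ∂B₃/∂y − ∂B₂/∂z = 0
(∇×B)₂ = ∂B₁/∂z − ∂B₃/∂x = -5*x^2 - 20*x + 22*z - 13
(∇×B)₃ = ∂B₂/∂x − ∂B₁/∂y = 5*y^2
∇×B = (0, -5*x^2 - 20*x + 22*z - 13, 5*y^2)
At (1, -1, -2): (0, -82, 5).

(0, -82, 5)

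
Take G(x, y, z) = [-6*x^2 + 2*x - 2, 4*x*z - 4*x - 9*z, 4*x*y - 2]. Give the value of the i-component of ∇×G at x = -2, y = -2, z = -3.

9

(∇×G)_1 = ∂G₃/∂y − ∂G₂/∂z
= 4*x − (4*x - 9)
= 9
At (-2, -2, -3): 9.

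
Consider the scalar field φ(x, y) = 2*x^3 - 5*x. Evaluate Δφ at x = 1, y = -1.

∂²φ/∂x² = 12*x
∂²φ/∂y² = 0
∇²φ = 12*x
At (1, -1): 12.

12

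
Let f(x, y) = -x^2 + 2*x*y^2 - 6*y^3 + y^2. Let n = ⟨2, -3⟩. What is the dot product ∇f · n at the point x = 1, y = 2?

∂f/∂x = -2*x + 2*y^2
∂f/∂y = 4*x*y - 18*y^2 + 2*y
∇f at (1, 2) = (6, -60)
∇f · n = (6)(2) + (-60)(-3) = 192

192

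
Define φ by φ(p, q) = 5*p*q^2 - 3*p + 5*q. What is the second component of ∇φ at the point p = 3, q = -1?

-25

(∇φ)_2 = ∂φ/∂q = 10*p*q + 5
At (3, -1): -25.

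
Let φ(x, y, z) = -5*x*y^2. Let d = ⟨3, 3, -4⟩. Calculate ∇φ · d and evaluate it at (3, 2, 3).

-240

∂φ/∂x = -5*y^2
∂φ/∂y = -10*x*y
∂φ/∂z = 0
∇φ at (3, 2, 3) = (-20, -60, 0)
∇φ · d = (-20)(3) + (-60)(3) + (0)(-4) = -240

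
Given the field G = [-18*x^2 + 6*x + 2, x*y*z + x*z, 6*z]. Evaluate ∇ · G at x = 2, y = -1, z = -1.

-62

∂G₁/∂x = -36*x + 6
∂G₂/∂y = x*z
∂G₃/∂z = 6
∇·G = x*z - 36*x + 12
At (2, -1, -1): -62.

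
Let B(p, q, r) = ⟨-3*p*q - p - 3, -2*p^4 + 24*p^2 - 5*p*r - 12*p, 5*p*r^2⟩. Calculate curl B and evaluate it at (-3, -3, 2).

(∇×B)₁ = ∂B₃/∂q − ∂B₂/∂r = 5*p
(∇×B)₂ = ∂B₁/∂r − ∂B₃/∂p = -5*r^2
(∇×B)₃ = ∂B₂/∂p − ∂B₁/∂q = -8*p^3 + 51*p - 5*r - 12
∇×B = (5*p, -5*r^2, -8*p^3 + 51*p - 5*r - 12)
At (-3, -3, 2): (-15, -20, 41).

(-15, -20, 41)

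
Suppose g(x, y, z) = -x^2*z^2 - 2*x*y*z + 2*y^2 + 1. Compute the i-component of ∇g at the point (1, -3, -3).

(∇g)_1 = ∂g/∂x = -2*x*z^2 - 2*y*z
At (1, -3, -3): -36.

-36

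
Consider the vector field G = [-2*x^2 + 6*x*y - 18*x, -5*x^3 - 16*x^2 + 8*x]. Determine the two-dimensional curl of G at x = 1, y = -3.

-45

∂G₂/∂x = -15*x^2 - 32*x + 8
∂G₁/∂y = 6*x
Scalar curl = -15*x^2 - 38*x + 8
At (1, -3): -45.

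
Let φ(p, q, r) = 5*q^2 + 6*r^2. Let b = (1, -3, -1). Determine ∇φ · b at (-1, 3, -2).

-66

∂φ/∂p = 0
∂φ/∂q = 10*q
∂φ/∂r = 12*r
∇φ at (-1, 3, -2) = (0, 30, -24)
∇φ · b = (0)(1) + (30)(-3) + (-24)(-1) = -66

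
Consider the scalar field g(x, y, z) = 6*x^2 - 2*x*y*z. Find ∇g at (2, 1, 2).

(20, -8, -4)

∂g/∂x = 12*x - 2*y*z
∂g/∂y = -2*x*z
∂g/∂z = -2*x*y
∇g = (12*x - 2*y*z, -2*x*z, -2*x*y)
At (2, 1, 2): (20, -8, -4).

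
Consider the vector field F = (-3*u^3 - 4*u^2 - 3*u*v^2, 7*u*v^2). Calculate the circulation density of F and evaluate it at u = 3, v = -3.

∂F₂/∂u = 7*v^2
∂F₁/∂v = -6*u*v
Scalar curl = 6*u*v + 7*v^2
At (3, -3): 9.

9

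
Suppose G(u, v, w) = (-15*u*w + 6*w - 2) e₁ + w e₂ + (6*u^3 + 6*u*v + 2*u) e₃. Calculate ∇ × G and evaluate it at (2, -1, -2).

(∇×G)₁ = ∂G₃/∂v − ∂G₂/∂w = 6*u - 1
(∇×G)₂ = ∂G₁/∂w − ∂G₃/∂u = -18*u^2 - 15*u - 6*v + 4
(∇×G)₃ = ∂G₂/∂u − ∂G₁/∂v = 0
∇×G = (6*u - 1, -18*u^2 - 15*u - 6*v + 4, 0)
At (2, -1, -2): (11, -92, 0).

(11, -92, 0)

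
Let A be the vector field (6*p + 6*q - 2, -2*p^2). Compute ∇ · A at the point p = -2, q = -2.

∂A₁/∂p = 6
∂A₂/∂q = 0
∇·A = 6
At (-2, -2): 6.

6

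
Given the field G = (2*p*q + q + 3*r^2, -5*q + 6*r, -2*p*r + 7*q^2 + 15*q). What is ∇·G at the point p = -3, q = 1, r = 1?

3

∂G₁/∂p = 2*q
∂G₂/∂q = -5
∂G₃/∂r = -2*p
∇·G = -2*p + 2*q - 5
At (-3, 1, 1): 3.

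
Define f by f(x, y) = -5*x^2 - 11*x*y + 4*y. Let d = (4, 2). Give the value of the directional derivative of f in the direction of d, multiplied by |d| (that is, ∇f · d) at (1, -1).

∂f/∂x = -10*x - 11*y
∂f/∂y = -11*x + 4
∇f at (1, -1) = (1, -7)
∇f · d = (1)(4) + (-7)(2) = -10

-10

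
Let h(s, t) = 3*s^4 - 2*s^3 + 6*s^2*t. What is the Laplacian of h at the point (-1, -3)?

∂²h/∂s² = 12*(3*s^2 - s + t)
∂²h/∂t² = 0
∇²h = 36*s^2 - 12*s + 12*t
At (-1, -3): 12.

12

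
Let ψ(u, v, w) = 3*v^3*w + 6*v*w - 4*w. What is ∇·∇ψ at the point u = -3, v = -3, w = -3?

∂²ψ/∂u² = 0
∂²ψ/∂v² = 18*v*w
∂²ψ/∂w² = 0
∇²ψ = 18*v*w
At (-3, -3, -3): 162.

162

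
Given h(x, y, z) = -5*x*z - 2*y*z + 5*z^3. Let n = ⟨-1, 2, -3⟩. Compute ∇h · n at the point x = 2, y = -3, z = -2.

-170

∂h/∂x = -5*z
∂h/∂y = -2*z
∂h/∂z = -5*x - 2*y + 15*z^2
∇h at (2, -3, -2) = (10, 4, 56)
∇h · n = (10)(-1) + (4)(2) + (56)(-3) = -170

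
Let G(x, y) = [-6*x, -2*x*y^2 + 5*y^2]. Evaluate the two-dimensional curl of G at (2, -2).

-8

∂G₂/∂x = -2*y^2
∂G₁/∂y = 0
Scalar curl = -2*y^2
At (2, -2): -8.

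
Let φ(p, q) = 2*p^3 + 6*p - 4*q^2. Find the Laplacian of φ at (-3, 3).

∂²φ/∂p² = 12*p
∂²φ/∂q² = -8
∇²φ = 12*p - 8
At (-3, 3): -44.

-44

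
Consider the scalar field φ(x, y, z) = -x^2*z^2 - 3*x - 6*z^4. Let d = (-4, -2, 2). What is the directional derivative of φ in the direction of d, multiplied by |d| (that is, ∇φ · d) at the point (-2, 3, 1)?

∂φ/∂x = -2*x*z^2 - 3
∂φ/∂y = 0
∂φ/∂z = -2*x^2*z - 24*z^3
∇φ at (-2, 3, 1) = (1, 0, -32)
∇φ · d = (1)(-4) + (0)(-2) + (-32)(2) = -68

-68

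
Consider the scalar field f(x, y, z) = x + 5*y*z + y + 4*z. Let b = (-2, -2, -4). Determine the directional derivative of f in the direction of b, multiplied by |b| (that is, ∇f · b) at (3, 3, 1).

-90

∂f/∂x = 1
∂f/∂y = 5*z + 1
∂f/∂z = 5*y + 4
∇f at (3, 3, 1) = (1, 6, 19)
∇f · b = (1)(-2) + (6)(-2) + (19)(-4) = -90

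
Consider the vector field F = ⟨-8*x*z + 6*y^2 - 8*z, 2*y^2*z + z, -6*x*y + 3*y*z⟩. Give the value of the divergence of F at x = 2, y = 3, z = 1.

13

∂F₁/∂x = -8*z
∂F₂/∂y = 4*y*z
∂F₃/∂z = 3*y
∇·F = 4*y*z + 3*y - 8*z
At (2, 3, 1): 13.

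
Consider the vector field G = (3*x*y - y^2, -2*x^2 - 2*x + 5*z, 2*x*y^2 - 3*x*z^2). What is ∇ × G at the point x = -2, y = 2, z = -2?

(∇×G)₁ = ∂G₃/∂y − ∂G₂/∂z = 4*x*y - 5
(∇×G)₂ = ∂G₁/∂z − ∂G₃/∂x = -2*y^2 + 3*z^2
(∇×G)₃ = ∂G₂/∂x − ∂G₁/∂y = -7*x + 2*y - 2
∇×G = (4*x*y - 5, -2*y^2 + 3*z^2, -7*x + 2*y - 2)
At (-2, 2, -2): (-21, 4, 16).

(-21, 4, 16)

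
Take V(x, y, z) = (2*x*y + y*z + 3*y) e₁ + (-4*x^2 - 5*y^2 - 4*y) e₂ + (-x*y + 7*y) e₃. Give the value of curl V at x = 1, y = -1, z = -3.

(6, -2, -10)

(∇×V)₁ = ∂V₃/∂y − ∂V₂/∂z = -x + 7
(∇×V)₂ = ∂V₁/∂z − ∂V₃/∂x = 2*y
(∇×V)₃ = ∂V₂/∂x − ∂V₁/∂y = -10*x - z - 3
∇×V = (-x + 7, 2*y, -10*x - z - 3)
At (1, -1, -3): (6, -2, -10).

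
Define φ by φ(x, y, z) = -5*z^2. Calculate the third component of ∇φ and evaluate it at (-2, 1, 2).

-20

(∇φ)_3 = ∂φ/∂z = -10*z
At (-2, 1, 2): -20.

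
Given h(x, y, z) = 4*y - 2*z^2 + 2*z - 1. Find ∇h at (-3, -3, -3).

(0, 4, 14)

∂h/∂x = 0
∂h/∂y = 4
∂h/∂z = -4*z + 2
∇h = (0, 4, -4*z + 2)
At (-3, -3, -3): (0, 4, 14).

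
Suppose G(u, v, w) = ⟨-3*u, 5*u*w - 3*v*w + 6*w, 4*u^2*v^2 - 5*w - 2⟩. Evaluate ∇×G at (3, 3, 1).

(204, -216, 5)

(∇×G)₁ = ∂G₃/∂v − ∂G₂/∂w = 8*u^2*v - 5*u + 3*v - 6
(∇×G)₂ = ∂G₁/∂w − ∂G₃/∂u = -8*u*v^2
(∇×G)₃ = ∂G₂/∂u − ∂G₁/∂v = 5*w
∇×G = (8*u^2*v - 5*u + 3*v - 6, -8*u*v^2, 5*w)
At (3, 3, 1): (204, -216, 5).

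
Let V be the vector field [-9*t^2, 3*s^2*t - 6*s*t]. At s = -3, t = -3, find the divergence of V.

45

∂V₁/∂s = 0
∂V₂/∂t = 3*s^2 - 6*s
∇·V = 3*s^2 - 6*s
At (-3, -3): 45.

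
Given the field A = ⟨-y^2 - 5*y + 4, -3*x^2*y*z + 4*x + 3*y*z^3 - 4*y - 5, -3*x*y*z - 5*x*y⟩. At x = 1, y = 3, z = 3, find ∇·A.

59

∂A₁/∂x = 0
∂A₂/∂y = -3*x^2*z + 3*z^3 - 4
∂A₃/∂z = -3*x*y
∇·A = -3*x^2*z - 3*x*y + 3*z^3 - 4
At (1, 3, 3): 59.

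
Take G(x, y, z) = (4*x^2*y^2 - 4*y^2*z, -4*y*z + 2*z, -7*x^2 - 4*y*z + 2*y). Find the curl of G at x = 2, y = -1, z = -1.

(0, 24, 40)

(∇×G)₁ = ∂G₃/∂y − ∂G₂/∂z = 4*y - 4*z
(∇×G)₂ = ∂G₁/∂z − ∂G₃/∂x = 14*x - 4*y^2
(∇×G)₃ = ∂G₂/∂x − ∂G₁/∂y = -8*x^2*y + 8*y*z
∇×G = (4*y - 4*z, 14*x - 4*y^2, -8*x^2*y + 8*y*z)
At (2, -1, -1): (0, 24, 40).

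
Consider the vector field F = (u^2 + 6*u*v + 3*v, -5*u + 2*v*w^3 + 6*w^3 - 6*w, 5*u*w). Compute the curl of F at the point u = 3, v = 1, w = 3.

(-210, -15, -26)

(∇×F)₁ = ∂F₃/∂v − ∂F₂/∂w = -6*v*w^2 - 18*w^2 + 6
(∇×F)₂ = ∂F₁/∂w − ∂F₃/∂u = -5*w
(∇×F)₃ = ∂F₂/∂u − ∂F₁/∂v = -6*u - 8
∇×F = (-6*v*w^2 - 18*w^2 + 6, -5*w, -6*u - 8)
At (3, 1, 3): (-210, -15, -26).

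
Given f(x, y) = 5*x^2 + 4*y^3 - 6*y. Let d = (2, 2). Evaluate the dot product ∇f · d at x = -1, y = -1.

∂f/∂x = 10*x
∂f/∂y = 12*y^2 - 6
∇f at (-1, -1) = (-10, 6)
∇f · d = (-10)(2) + (6)(2) = -8

-8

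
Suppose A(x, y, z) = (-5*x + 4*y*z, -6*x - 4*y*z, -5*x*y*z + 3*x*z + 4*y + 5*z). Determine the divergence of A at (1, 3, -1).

∂A₁/∂x = -5
∂A₂/∂y = -4*z
∂A₃/∂z = -5*x*y + 3*x + 5
∇·A = -5*x*y + 3*x - 4*z
At (1, 3, -1): -8.

-8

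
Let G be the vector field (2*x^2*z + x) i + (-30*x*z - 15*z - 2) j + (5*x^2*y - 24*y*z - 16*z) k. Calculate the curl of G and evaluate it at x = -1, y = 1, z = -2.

(38, 12, 60)

(∇×G)₁ = ∂G₃/∂y − ∂G₂/∂z = 5*x^2 + 30*x - 24*z + 15
(∇×G)₂ = ∂G₁/∂z − ∂G₃/∂x = 2*x^2 - 10*x*y
(∇×G)₃ = ∂G₂/∂x − ∂G₁/∂y = -30*z
∇×G = (5*x^2 + 30*x - 24*z + 15, 2*x^2 - 10*x*y, -30*z)
At (-1, 1, -2): (38, 12, 60).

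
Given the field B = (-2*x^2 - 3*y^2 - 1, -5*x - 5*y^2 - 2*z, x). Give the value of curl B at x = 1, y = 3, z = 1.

(∇×B)₁ = ∂B₃/∂y − ∂B₂/∂z = 2
(∇×B)₂ = ∂B₁/∂z − ∂B₃/∂x = -1
(∇×B)₃ = ∂B₂/∂x − ∂B₁/∂y = 6*y - 5
∇×B = (2, -1, 6*y - 5)
At (1, 3, 1): (2, -1, 13).

(2, -1, 13)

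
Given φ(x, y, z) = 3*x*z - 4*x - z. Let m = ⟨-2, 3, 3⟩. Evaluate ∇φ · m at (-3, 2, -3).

-4

∂φ/∂x = 3*z - 4
∂φ/∂y = 0
∂φ/∂z = 3*x - 1
∇φ at (-3, 2, -3) = (-13, 0, -10)
∇φ · m = (-13)(-2) + (0)(3) + (-10)(3) = -4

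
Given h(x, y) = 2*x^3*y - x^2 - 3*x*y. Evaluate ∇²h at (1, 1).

∂²h/∂x² = 2*(6*x*y - 1)
∂²h/∂y² = 0
∇²h = 12*x*y - 2
At (1, 1): 10.

10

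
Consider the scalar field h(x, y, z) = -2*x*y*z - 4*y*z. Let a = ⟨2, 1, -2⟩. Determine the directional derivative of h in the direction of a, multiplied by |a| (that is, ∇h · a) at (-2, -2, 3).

24

∂h/∂x = -2*y*z
∂h/∂y = -2*x*z - 4*z
∂h/∂z = -2*x*y - 4*y
∇h at (-2, -2, 3) = (12, 0, 0)
∇h · a = (12)(2) + (0)(1) + (0)(-2) = 24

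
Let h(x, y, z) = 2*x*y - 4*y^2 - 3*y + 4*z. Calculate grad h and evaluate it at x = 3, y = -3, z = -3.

∂h/∂x = 2*y
∂h/∂y = 2*x - 8*y - 3
∂h/∂z = 4
∇h = (2*y, 2*x - 8*y - 3, 4)
At (3, -3, -3): (-6, 27, 4).

(-6, 27, 4)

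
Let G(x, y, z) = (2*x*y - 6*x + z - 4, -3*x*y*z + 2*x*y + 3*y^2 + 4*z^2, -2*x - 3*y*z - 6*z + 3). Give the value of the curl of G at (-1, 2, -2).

(16, 3, 18)

(∇×G)₁ = ∂G₃/∂y − ∂G₂/∂z = 3*x*y - 11*z
(∇×G)₂ = ∂G₁/∂z − ∂G₃/∂x = 3
(∇×G)₃ = ∂G₂/∂x − ∂G₁/∂y = -2*x - 3*y*z + 2*y
∇×G = (3*x*y - 11*z, 3, -2*x - 3*y*z + 2*y)
At (-1, 2, -2): (16, 3, 18).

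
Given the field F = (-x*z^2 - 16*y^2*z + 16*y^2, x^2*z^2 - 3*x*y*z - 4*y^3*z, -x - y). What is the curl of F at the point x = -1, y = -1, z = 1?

(∇×F)₁ = ∂F₃/∂y − ∂F₂/∂z = -2*x^2*z + 3*x*y + 4*y^3 - 1
(∇×F)₂ = ∂F₁/∂z − ∂F₃/∂x = -2*x*z - 16*y^2 + 1
(∇×F)₃ = ∂F₂/∂x − ∂F₁/∂y = 2*x*z^2 + 29*y*z - 32*y
∇×F = (-2*x^2*z + 3*x*y + 4*y^3 - 1, -2*x*z - 16*y^2 + 1, 2*x*z^2 + 29*y*z - 32*y)
At (-1, -1, 1): (-4, -13, 1).

(-4, -13, 1)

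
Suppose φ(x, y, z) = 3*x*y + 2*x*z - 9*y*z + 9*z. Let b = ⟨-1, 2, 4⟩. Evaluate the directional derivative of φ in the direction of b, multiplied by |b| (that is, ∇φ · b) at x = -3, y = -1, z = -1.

∂φ/∂x = 3*y + 2*z
∂φ/∂y = 3*x - 9*z
∂φ/∂z = 2*x - 9*y + 9
∇φ at (-3, -1, -1) = (-5, 0, 12)
∇φ · b = (-5)(-1) + (0)(2) + (12)(4) = 53

53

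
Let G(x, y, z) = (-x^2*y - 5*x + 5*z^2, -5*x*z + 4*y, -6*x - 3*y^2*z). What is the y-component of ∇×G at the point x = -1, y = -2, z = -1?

(∇×G)_2 = ∂G₁/∂z − ∂G₃/∂x
= 10*z − (-6)
= 10*z + 6
At (-1, -2, -1): -4.

-4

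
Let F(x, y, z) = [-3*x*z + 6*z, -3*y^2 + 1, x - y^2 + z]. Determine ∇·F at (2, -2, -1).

∂F₁/∂x = -3*z
∂F₂/∂y = -6*y
∂F₃/∂z = 1
∇·F = -6*y - 3*z + 1
At (2, -2, -1): 16.

16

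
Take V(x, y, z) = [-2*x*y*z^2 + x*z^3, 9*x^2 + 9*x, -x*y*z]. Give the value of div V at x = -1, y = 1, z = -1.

-2

∂V₁/∂x = -2*y*z^2 + z^3
∂V₂/∂y = 0
∂V₃/∂z = -x*y
∇·V = -x*y - 2*y*z^2 + z^3
At (-1, 1, -1): -2.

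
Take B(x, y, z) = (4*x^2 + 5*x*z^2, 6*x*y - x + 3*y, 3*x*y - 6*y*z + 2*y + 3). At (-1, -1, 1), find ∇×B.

(∇×B)₁ = ∂B₃/∂y − ∂B₂/∂z = 3*x - 6*z + 2
(∇×B)₂ = ∂B₁/∂z − ∂B₃/∂x = 10*x*z - 3*y
(∇×B)₃ = ∂B₂/∂x − ∂B₁/∂y = 6*y - 1
∇×B = (3*x - 6*z + 2, 10*x*z - 3*y, 6*y - 1)
At (-1, -1, 1): (-7, -7, -7).

(-7, -7, -7)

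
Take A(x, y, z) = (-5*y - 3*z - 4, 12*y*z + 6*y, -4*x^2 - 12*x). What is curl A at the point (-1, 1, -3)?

(∇×A)₁ = ∂A₃/∂y − ∂A₂/∂z = -12*y
(∇×A)₂ = ∂A₁/∂z − ∂A₃/∂x = 8*x + 9
(∇×A)₃ = ∂A₂/∂x − ∂A₁/∂y = 5
∇×A = (-12*y, 8*x + 9, 5)
At (-1, 1, -3): (-12, 1, 5).

(-12, 1, 5)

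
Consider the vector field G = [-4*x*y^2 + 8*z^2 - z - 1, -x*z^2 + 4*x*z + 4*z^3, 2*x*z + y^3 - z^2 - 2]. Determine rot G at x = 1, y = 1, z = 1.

(∇×G)₁ = ∂G₃/∂y − ∂G₂/∂z = 2*x*z - 4*x + 3*y^2 - 12*z^2
(∇×G)₂ = ∂G₁/∂z − ∂G₃/∂x = 14*z - 1
(∇×G)₃ = ∂G₂/∂x − ∂G₁/∂y = 8*x*y - z^2 + 4*z
∇×G = (2*x*z - 4*x + 3*y^2 - 12*z^2, 14*z - 1, 8*x*y - z^2 + 4*z)
At (1, 1, 1): (-11, 13, 11).

(-11, 13, 11)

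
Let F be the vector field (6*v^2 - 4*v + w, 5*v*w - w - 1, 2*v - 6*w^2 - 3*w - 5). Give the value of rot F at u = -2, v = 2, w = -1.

(∇×F)₁ = ∂F₃/∂v − ∂F₂/∂w = -5*v + 3
(∇×F)₂ = ∂F₁/∂w − ∂F₃/∂u = 1
(∇×F)₃ = ∂F₂/∂u − ∂F₁/∂v = -12*v + 4
∇×F = (-5*v + 3, 1, -12*v + 4)
At (-2, 2, -1): (-7, 1, -20).

(-7, 1, -20)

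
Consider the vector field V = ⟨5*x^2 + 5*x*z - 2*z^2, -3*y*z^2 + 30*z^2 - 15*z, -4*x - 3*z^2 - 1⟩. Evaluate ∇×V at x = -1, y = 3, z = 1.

(∇×V)₁ = ∂V₃/∂y − ∂V₂/∂z = 6*y*z - 60*z + 15
(∇×V)₂ = ∂V₁/∂z − ∂V₃/∂x = 5*x - 4*z + 4
(∇×V)₃ = ∂V₂/∂x − ∂V₁/∂y = 0
∇×V = (6*y*z - 60*z + 15, 5*x - 4*z + 4, 0)
At (-1, 3, 1): (-27, -5, 0).

(-27, -5, 0)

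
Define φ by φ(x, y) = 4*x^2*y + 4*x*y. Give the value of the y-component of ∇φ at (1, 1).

8

(∇φ)_2 = ∂φ/∂y = 4*x^2 + 4*x
At (1, 1): 8.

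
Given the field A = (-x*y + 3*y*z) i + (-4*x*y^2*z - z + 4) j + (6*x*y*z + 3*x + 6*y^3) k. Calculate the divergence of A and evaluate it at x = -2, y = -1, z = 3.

-35

∂A₁/∂x = -y
∂A₂/∂y = -8*x*y*z
∂A₃/∂z = 6*x*y
∇·A = -8*x*y*z + 6*x*y - y
At (-2, -1, 3): -35.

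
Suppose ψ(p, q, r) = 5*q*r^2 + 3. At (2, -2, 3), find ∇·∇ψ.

∂²ψ/∂p² = 0
∂²ψ/∂q² = 0
∂²ψ/∂r² = 10*q
∇²ψ = 10*q
At (2, -2, 3): -20.

-20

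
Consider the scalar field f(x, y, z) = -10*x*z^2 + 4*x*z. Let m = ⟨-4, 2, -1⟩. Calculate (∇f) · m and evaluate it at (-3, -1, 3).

∂f/∂x = -10*z^2 + 4*z
∂f/∂y = 0
∂f/∂z = -20*x*z + 4*x
∇f at (-3, -1, 3) = (-78, 0, 168)
∇f · m = (-78)(-4) + (0)(2) + (168)(-1) = 144

144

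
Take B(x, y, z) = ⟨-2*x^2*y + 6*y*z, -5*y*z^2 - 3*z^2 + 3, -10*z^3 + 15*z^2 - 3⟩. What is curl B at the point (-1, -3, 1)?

(∇×B)₁ = ∂B₃/∂y − ∂B₂/∂z = 10*y*z + 6*z
(∇×B)₂ = ∂B₁/∂z − ∂B₃/∂x = 6*y
(∇×B)₃ = ∂B₂/∂x − ∂B₁/∂y = 2*x^2 - 6*z
∇×B = (10*y*z + 6*z, 6*y, 2*x^2 - 6*z)
At (-1, -3, 1): (-24, -18, -4).

(-24, -18, -4)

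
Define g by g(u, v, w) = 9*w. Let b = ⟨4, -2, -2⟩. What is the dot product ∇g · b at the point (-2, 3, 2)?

-18

∂g/∂u = 0
∂g/∂v = 0
∂g/∂w = 9
∇g at (-2, 3, 2) = (0, 0, 9)
∇g · b = (0)(4) + (0)(-2) + (9)(-2) = -18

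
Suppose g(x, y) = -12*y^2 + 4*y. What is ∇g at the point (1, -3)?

(0, 76)

∂g/∂x = 0
∂g/∂y = -24*y + 4
∇g = (0, -24*y + 4)
At (1, -3): (0, 76).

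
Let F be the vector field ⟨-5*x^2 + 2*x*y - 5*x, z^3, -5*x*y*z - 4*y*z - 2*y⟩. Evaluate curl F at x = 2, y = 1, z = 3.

(∇×F)₁ = ∂F₃/∂y − ∂F₂/∂z = -5*x*z - 3*z^2 - 4*z - 2
(∇×F)₂ = ∂F₁/∂z − ∂F₃/∂x = 5*y*z
(∇×F)₃ = ∂F₂/∂x − ∂F₁/∂y = -2*x
∇×F = (-5*x*z - 3*z^2 - 4*z - 2, 5*y*z, -2*x)
At (2, 1, 3): (-71, 15, -4).

(-71, 15, -4)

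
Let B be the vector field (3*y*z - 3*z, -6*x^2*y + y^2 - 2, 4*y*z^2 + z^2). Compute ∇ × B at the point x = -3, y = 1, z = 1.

(4, 0, 33)

(∇×B)₁ = ∂B₃/∂y − ∂B₂/∂z = 4*z^2
(∇×B)₂ = ∂B₁/∂z − ∂B₃/∂x = 3*y - 3
(∇×B)₃ = ∂B₂/∂x − ∂B₁/∂y = -12*x*y - 3*z
∇×B = (4*z^2, 3*y - 3, -12*x*y - 3*z)
At (-3, 1, 1): (4, 0, 33).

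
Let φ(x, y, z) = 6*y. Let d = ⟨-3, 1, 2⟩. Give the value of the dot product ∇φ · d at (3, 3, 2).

6

∂φ/∂x = 0
∂φ/∂y = 6
∂φ/∂z = 0
∇φ at (3, 3, 2) = (0, 6, 0)
∇φ · d = (0)(-3) + (6)(1) + (0)(2) = 6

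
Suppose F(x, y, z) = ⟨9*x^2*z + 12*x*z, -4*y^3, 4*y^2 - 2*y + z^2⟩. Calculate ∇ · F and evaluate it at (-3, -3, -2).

-28

∂F₁/∂x = 18*x*z + 12*z
∂F₂/∂y = -12*y^2
∂F₃/∂z = 2*z
∇·F = 18*x*z - 12*y^2 + 14*z
At (-3, -3, -2): -28.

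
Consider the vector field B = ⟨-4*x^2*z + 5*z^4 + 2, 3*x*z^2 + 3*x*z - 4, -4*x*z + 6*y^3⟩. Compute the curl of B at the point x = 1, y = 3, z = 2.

(∇×B)₁ = ∂B₃/∂y − ∂B₂/∂z = -6*x*z - 3*x + 18*y^2
(∇×B)₂ = ∂B₁/∂z − ∂B₃/∂x = -4*x^2 + 20*z^3 + 4*z
(∇×B)₃ = ∂B₂/∂x − ∂B₁/∂y = 3*z^2 + 3*z
∇×B = (-6*x*z - 3*x + 18*y^2, -4*x^2 + 20*z^3 + 4*z, 3*z^2 + 3*z)
At (1, 3, 2): (147, 164, 18).

(147, 164, 18)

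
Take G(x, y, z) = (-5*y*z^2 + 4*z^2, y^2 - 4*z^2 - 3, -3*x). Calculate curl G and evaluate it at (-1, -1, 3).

(24, 57, 45)

(∇×G)₁ = ∂G₃/∂y − ∂G₂/∂z = 8*z
(∇×G)₂ = ∂G₁/∂z − ∂G₃/∂x = -10*y*z + 8*z + 3
(∇×G)₃ = ∂G₂/∂x − ∂G₁/∂y = 5*z^2
∇×G = (8*z, -10*y*z + 8*z + 3, 5*z^2)
At (-1, -1, 3): (24, 57, 45).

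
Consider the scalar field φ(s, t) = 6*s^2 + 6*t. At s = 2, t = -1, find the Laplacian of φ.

12

∂²φ/∂s² = 12
∂²φ/∂t² = 0
∇²φ = 12
At (2, -1): 12.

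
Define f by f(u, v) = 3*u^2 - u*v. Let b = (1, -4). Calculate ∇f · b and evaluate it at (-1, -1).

-9

∂f/∂u = 6*u - v
∂f/∂v = -u
∇f at (-1, -1) = (-5, 1)
∇f · b = (-5)(1) + (1)(-4) = -9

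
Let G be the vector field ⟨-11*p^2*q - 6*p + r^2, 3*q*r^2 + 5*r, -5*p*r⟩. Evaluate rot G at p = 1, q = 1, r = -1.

(1, -7, 11)

(∇×G)₁ = ∂G₃/∂q − ∂G₂/∂r = -6*q*r - 5
(∇×G)₂ = ∂G₁/∂r − ∂G₃/∂p = 7*r
(∇×G)₃ = ∂G₂/∂p − ∂G₁/∂q = 11*p^2
∇×G = (-6*q*r - 5, 7*r, 11*p^2)
At (1, 1, -1): (1, -7, 11).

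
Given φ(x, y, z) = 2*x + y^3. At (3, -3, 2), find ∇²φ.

-18

∂²φ/∂x² = 0
∂²φ/∂y² = 6*y
∂²φ/∂z² = 0
∇²φ = 6*y
At (3, -3, 2): -18.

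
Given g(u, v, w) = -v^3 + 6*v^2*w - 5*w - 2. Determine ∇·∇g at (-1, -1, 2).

∂²g/∂u² = 0
∂²g/∂v² = 6*(-v + 2*w)
∂²g/∂w² = 0
∇²g = -6*v + 12*w
At (-1, -1, 2): 30.

30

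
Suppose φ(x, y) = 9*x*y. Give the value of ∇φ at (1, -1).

∂φ/∂x = 9*y
∂φ/∂y = 9*x
∇φ = (9*y, 9*x)
At (1, -1): (-9, 9).

(-9, 9)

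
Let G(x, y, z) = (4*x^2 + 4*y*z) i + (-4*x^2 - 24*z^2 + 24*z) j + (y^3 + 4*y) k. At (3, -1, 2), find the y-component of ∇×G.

-4

(∇×G)_2 = ∂G₁/∂z − ∂G₃/∂x
= 4*y − (0)
= 4*y
At (3, -1, 2): -4.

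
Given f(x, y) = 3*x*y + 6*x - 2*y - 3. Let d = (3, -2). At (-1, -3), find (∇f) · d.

∂f/∂x = 3*y + 6
∂f/∂y = 3*x - 2
∇f at (-1, -3) = (-3, -5)
∇f · d = (-3)(3) + (-5)(-2) = 1

1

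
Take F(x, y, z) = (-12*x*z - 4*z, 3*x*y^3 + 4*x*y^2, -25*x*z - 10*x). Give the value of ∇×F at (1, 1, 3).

(0, 69, 7)

(∇×F)₁ = ∂F₃/∂y − ∂F₂/∂z = 0
(∇×F)₂ = ∂F₁/∂z − ∂F₃/∂x = -12*x + 25*z + 6
(∇×F)₃ = ∂F₂/∂x − ∂F₁/∂y = 3*y^3 + 4*y^2
∇×F = (0, -12*x + 25*z + 6, 3*y^3 + 4*y^2)
At (1, 1, 3): (0, 69, 7).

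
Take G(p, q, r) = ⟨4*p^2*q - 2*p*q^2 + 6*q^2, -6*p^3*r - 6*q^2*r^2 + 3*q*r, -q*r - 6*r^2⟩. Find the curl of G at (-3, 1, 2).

(-143, 0, -384)

(∇×G)₁ = ∂G₃/∂q − ∂G₂/∂r = 6*p^3 + 12*q^2*r - 3*q - r
(∇×G)₂ = ∂G₁/∂r − ∂G₃/∂p = 0
(∇×G)₃ = ∂G₂/∂p − ∂G₁/∂q = -18*p^2*r - 4*p^2 + 4*p*q - 12*q
∇×G = (6*p^3 + 12*q^2*r - 3*q - r, 0, -18*p^2*r - 4*p^2 + 4*p*q - 12*q)
At (-3, 1, 2): (-143, 0, -384).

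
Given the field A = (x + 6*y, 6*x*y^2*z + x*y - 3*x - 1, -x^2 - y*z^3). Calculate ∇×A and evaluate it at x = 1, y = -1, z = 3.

(∇×A)₁ = ∂A₃/∂y − ∂A₂/∂z = -6*x*y^2 - z^3
(∇×A)₂ = ∂A₁/∂z − ∂A₃/∂x = 2*x
(∇×A)₃ = ∂A₂/∂x − ∂A₁/∂y = 6*y^2*z + y - 9
∇×A = (-6*x*y^2 - z^3, 2*x, 6*y^2*z + y - 9)
At (1, -1, 3): (-33, 2, 8).

(-33, 2, 8)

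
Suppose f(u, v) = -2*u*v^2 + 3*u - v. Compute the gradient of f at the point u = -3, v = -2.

∂f/∂u = -2*v^2 + 3
∂f/∂v = -4*u*v - 1
∇f = (-2*v^2 + 3, -4*u*v - 1)
At (-3, -2): (-5, -25).

(-5, -25)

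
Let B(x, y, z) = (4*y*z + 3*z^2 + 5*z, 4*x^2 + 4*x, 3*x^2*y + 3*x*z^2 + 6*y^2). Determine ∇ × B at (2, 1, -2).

(∇×B)₁ = ∂B₃/∂y − ∂B₂/∂z = 3*x^2 + 12*y
(∇×B)₂ = ∂B₁/∂z − ∂B₃/∂x = -6*x*y + 4*y - 3*z^2 + 6*z + 5
(∇×B)₃ = ∂B₂/∂x − ∂B₁/∂y = 8*x - 4*z + 4
∇×B = (3*x^2 + 12*y, -6*x*y + 4*y - 3*z^2 + 6*z + 5, 8*x - 4*z + 4)
At (2, 1, -2): (24, -27, 28).

(24, -27, 28)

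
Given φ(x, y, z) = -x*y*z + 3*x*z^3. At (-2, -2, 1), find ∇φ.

(5, 2, -22)

∂φ/∂x = -y*z + 3*z^3
∂φ/∂y = -x*z
∂φ/∂z = -x*y + 9*x*z^2
∇φ = (-y*z + 3*z^3, -x*z, -x*y + 9*x*z^2)
At (-2, -2, 1): (5, 2, -22).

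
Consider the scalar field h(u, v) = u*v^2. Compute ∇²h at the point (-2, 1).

∂²h/∂u² = 0
∂²h/∂v² = 2*u
∇²h = 2*u
At (-2, 1): -4.

-4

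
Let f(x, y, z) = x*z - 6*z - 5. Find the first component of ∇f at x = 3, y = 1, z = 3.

3

(∇f)_1 = ∂f/∂x = z
At (3, 1, 3): 3.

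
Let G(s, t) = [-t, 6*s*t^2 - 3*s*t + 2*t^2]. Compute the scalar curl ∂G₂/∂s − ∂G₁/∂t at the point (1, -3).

64

∂G₂/∂s = 6*t^2 - 3*t
∂G₁/∂t = -1
Scalar curl = 6*t^2 - 3*t + 1
At (1, -3): 64.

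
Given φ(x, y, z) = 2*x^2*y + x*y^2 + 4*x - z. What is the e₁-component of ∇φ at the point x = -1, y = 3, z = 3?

1

(∇φ)_1 = ∂φ/∂x = 4*x*y + y^2 + 4
At (-1, 3, 3): 1.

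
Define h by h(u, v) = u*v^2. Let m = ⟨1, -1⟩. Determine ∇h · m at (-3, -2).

∂h/∂u = v^2
∂h/∂v = 2*u*v
∇h at (-3, -2) = (4, 12)
∇h · m = (4)(1) + (12)(-1) = -8

-8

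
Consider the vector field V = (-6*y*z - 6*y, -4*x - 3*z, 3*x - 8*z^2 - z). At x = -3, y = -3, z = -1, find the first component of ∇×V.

(∇×V)_1 = ∂V₃/∂y − ∂V₂/∂z
= 0 − (-3)
= 3
At (-3, -3, -1): 3.

3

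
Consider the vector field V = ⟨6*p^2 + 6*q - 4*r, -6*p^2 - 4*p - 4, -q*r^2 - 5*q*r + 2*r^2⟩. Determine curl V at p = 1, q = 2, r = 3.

(∇×V)₁ = ∂V₃/∂q − ∂V₂/∂r = -r^2 - 5*r
(∇×V)₂ = ∂V₁/∂r − ∂V₃/∂p = -4
(∇×V)₃ = ∂V₂/∂p − ∂V₁/∂q = -12*p - 10
∇×V = (-r^2 - 5*r, -4, -12*p - 10)
At (1, 2, 3): (-24, -4, -22).

(-24, -4, -22)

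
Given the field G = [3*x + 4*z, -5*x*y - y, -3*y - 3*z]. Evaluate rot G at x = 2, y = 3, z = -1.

(∇×G)₁ = ∂G₃/∂y − ∂G₂/∂z = -3
(∇×G)₂ = ∂G₁/∂z − ∂G₃/∂x = 4
(∇×G)₃ = ∂G₂/∂x − ∂G₁/∂y = -5*y
∇×G = (-3, 4, -5*y)
At (2, 3, -1): (-3, 4, -15).

(-3, 4, -15)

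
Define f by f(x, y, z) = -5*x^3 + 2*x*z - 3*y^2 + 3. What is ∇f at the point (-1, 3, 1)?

(-13, -18, -2)

∂f/∂x = -15*x^2 + 2*z
∂f/∂y = -6*y
∂f/∂z = 2*x
∇f = (-15*x^2 + 2*z, -6*y, 2*x)
At (-1, 3, 1): (-13, -18, -2).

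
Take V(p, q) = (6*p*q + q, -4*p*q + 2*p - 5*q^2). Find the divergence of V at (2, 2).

∂V₁/∂p = 6*q
∂V₂/∂q = -4*p - 10*q
∇·V = -4*p - 4*q
At (2, 2): -16.

-16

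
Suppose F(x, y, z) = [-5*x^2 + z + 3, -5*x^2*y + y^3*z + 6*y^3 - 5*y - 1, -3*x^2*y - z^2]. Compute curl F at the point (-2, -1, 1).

(-11, 13, -20)

(∇×F)₁ = ∂F₃/∂y − ∂F₂/∂z = -3*x^2 - y^3
(∇×F)₂ = ∂F₁/∂z − ∂F₃/∂x = 6*x*y + 1
(∇×F)₃ = ∂F₂/∂x − ∂F₁/∂y = -10*x*y
∇×F = (-3*x^2 - y^3, 6*x*y + 1, -10*x*y)
At (-2, -1, 1): (-11, 13, -20).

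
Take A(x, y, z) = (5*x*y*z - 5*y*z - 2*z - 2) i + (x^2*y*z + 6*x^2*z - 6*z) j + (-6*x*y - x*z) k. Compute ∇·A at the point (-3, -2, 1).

2

∂A₁/∂x = 5*y*z
∂A₂/∂y = x^2*z
∂A₃/∂z = -x
∇·A = x^2*z - x + 5*y*z
At (-3, -2, 1): 2.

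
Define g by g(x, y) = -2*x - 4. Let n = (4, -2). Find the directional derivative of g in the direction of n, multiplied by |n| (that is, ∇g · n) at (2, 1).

-8

∂g/∂x = -2
∂g/∂y = 0
∇g at (2, 1) = (-2, 0)
∇g · n = (-2)(4) + (0)(-2) = -8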